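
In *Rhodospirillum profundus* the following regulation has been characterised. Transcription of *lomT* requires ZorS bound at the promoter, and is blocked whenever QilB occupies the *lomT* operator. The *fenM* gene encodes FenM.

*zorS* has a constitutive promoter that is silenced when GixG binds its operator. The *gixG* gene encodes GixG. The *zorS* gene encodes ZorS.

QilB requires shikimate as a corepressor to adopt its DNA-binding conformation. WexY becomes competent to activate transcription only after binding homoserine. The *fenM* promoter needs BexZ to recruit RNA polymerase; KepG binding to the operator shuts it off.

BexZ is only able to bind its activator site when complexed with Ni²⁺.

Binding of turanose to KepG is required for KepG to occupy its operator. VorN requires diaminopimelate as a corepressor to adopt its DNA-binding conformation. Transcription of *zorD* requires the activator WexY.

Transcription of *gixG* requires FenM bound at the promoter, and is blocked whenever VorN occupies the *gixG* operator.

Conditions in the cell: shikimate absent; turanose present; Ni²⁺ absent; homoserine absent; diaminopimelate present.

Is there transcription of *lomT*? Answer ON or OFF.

ON

Shikimate is absent, so QilB is inactive.
Turanose is present, so KepG is active.
Ni²⁺ is absent, so BexZ is inactive.
With repressor KepG bound, *fenM* is not transcribed.
So FenM is not produced.
Diaminopimelate is present, so VorN is active.
With repressor VorN bound, *gixG* is not transcribed.
So GixG is not produced.
With no repressor bound, *zorS* is transcribed.
So ZorS is produced and active.
No repressor is bound and ZorS is active, so *lomT* is transcribed.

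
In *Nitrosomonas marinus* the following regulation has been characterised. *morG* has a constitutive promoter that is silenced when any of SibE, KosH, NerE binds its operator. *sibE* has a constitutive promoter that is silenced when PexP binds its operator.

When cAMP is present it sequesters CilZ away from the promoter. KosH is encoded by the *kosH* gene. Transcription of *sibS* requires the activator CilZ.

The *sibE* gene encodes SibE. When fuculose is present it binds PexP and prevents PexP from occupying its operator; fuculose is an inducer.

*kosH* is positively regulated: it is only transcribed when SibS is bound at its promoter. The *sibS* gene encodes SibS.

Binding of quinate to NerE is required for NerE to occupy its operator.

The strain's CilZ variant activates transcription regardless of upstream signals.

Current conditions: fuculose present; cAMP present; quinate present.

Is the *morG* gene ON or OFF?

OFF

Fuculose is present, so PexP is inactive.
With no repressor bound, *sibE* is transcribed.
So SibE is produced and active.
CilZ is constitutively active in this strain.
No repressor is bound and CilZ is active, so *sibS* is transcribed.
So SibS is produced and active.
No repressor is bound and SibS is active, so *kosH* is transcribed.
So KosH is produced and active.
Quinate is present, so NerE is active.
With repressor SibE bound, *morG* is not transcribed.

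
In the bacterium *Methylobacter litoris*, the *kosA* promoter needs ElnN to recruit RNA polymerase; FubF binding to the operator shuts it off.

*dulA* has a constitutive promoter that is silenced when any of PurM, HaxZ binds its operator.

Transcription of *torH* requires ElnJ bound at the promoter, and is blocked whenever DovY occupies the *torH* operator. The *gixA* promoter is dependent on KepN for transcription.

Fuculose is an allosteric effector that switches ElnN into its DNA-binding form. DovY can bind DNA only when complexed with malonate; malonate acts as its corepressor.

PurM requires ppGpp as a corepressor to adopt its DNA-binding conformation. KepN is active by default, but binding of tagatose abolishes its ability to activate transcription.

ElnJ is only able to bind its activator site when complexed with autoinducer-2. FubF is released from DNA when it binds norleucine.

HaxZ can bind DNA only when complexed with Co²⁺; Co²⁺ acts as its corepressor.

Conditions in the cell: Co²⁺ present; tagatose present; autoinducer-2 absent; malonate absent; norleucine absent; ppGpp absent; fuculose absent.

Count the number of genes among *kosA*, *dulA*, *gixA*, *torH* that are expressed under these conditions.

0

Fuculose is absent, so ElnN is inactive.
Norleucine is absent, so FubF is active.
With repressor FubF bound, *kosA* is not transcribed.
→ *kosA* is OFF.
ppGpp is absent, so PurM is inactive.
Co²⁺ is present, so HaxZ is active.
With repressor HaxZ bound, *dulA* is not transcribed.
→ *dulA* is OFF.
Tagatose is present, so KepN is inactive.
Required activator KepN is absent, so *gixA* is not transcribed.
→ *gixA* is OFF.
Autoinducer-2 is absent, so ElnJ is inactive.
Malonate is absent, so DovY is inactive.
Required activator ElnJ is absent, so *torH* is not transcribed.
→ *torH* is OFF.
0 of the 4 genes are transcribed.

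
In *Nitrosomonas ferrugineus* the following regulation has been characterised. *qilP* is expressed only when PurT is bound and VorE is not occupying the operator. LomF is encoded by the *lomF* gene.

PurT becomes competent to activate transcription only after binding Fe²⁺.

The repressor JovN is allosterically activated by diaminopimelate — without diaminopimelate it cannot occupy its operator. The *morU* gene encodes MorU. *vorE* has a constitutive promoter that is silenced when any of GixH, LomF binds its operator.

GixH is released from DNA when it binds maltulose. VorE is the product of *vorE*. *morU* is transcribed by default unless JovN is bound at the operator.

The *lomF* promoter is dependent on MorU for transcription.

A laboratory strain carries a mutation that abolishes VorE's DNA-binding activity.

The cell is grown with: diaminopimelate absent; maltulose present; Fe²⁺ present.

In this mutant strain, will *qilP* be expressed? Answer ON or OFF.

ON

Fe²⁺ is present, so PurT is active.
VorE is non-functional in this strain, so it has no effect.
No repressor is bound and PurT is active, so *qilP* is transcribed.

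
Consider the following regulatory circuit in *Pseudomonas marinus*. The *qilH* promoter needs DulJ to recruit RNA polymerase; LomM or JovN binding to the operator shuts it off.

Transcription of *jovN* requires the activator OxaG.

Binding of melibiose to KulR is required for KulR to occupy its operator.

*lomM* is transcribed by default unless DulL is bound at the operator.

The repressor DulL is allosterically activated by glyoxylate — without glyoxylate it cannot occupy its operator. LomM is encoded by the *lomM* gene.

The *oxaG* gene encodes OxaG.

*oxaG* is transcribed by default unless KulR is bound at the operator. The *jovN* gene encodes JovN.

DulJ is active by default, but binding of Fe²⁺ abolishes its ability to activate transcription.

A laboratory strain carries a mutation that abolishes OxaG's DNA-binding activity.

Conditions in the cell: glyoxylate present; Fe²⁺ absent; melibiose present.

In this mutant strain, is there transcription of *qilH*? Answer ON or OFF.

Glyoxylate is present, so DulL is active.
With repressor DulL bound, *lomM* is not transcribed.
So LomM is not produced.
Fe²⁺ is absent, so DulJ is active.
OxaG is non-functional in this strain, so it has no effect.
Required activator OxaG is absent, so *jovN* is not transcribed.
So JovN is not produced.
No repressor is bound and DulJ is active, so *qilH* is transcribed.

ON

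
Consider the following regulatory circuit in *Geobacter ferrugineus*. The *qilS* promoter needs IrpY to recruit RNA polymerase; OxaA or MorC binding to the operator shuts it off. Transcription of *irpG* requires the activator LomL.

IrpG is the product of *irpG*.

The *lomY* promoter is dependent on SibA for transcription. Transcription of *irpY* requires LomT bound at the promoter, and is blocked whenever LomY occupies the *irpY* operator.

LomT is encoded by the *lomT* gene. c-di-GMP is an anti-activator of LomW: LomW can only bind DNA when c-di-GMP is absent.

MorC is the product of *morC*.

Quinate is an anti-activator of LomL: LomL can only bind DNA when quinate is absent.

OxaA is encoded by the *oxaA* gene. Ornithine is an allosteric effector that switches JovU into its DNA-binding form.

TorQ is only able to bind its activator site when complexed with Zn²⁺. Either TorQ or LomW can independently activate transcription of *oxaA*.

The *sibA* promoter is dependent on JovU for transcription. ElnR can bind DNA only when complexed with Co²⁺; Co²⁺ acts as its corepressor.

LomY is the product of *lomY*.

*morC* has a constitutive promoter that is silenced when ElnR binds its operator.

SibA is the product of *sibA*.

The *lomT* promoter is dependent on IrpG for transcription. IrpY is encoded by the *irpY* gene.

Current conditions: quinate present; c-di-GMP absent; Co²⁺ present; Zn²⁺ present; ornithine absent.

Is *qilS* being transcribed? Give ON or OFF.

OFF

Zn²⁺ is present, so TorQ is active.
c-di-GMP is absent, so LomW is active.
Activator TorQ is present, so *oxaA* is transcribed.
So OxaA is produced and active.
Co²⁺ is present, so ElnR is active.
With repressor ElnR bound, *morC* is not transcribed.
So MorC is not produced.
Quinate is present, so LomL is inactive.
Required activator LomL is absent, so *irpG* is not transcribed.
So IrpG is not produced.
Required activator IrpG is absent, so *lomT* is not transcribed.
So LomT is not produced.
Ornithine is absent, so JovU is inactive.
Required activator JovU is absent, so *sibA* is not transcribed.
So SibA is not produced.
Required activator SibA is absent, so *lomY* is not transcribed.
So LomY is not produced.
Required activator LomT is absent, so *irpY* is not transcribed.
So IrpY is not produced.
With repressor OxaA bound, *qilS* is not transcribed.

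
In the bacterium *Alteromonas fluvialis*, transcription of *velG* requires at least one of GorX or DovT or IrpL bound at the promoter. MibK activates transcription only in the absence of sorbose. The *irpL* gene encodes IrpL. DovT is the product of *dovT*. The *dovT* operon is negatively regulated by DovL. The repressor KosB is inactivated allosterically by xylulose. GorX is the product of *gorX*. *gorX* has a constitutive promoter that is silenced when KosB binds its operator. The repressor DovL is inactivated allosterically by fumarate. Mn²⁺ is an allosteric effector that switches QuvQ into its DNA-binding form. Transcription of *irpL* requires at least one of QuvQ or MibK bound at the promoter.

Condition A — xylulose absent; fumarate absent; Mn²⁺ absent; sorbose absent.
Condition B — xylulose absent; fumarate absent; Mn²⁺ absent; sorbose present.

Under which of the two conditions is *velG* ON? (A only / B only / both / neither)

Condition A:
Xylulose is absent, so KosB is active.
With repressor KosB bound, *gorX* is not transcribed.
So GorX is not produced.
Fumarate is absent, so DovL is active.
With repressor DovL bound, *dovT* is not transcribed.
So DovT is not produced.
Mn²⁺ is absent, so QuvQ is inactive.
Sorbose is absent, so MibK is active.
Activator MibK is present, so *irpL* is transcribed.
So IrpL is produced and active.
Activator IrpL is present, so *velG* is transcribed.
→ *velG* is ON in A.
Condition B:
Xylulose is absent, so KosB is active.
With repressor KosB bound, *gorX* is not transcribed.
So GorX is not produced.
Fumarate is absent, so DovL is active.
With repressor DovL bound, *dovT* is not transcribed.
So DovT is not produced.
Mn²⁺ is absent, so QuvQ is inactive.
Sorbose is present, so MibK is inactive.
No activator is available at the *irpL* promoter, so *irpL* is not transcribed.
So IrpL is not produced.
No activator is available at the *velG* promoter, so *velG* is not transcribed.
→ *velG* is OFF in B.

A only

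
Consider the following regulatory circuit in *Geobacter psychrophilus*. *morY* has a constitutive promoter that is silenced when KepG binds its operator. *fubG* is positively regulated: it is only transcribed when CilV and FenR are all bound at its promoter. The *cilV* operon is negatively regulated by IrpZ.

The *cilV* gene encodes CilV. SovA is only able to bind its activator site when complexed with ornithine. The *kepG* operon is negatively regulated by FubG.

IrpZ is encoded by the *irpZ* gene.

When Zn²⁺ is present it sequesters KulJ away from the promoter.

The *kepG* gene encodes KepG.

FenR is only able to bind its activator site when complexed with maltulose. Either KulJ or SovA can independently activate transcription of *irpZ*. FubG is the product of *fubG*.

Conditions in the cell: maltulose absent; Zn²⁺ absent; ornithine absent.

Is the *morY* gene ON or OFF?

OFF

Zn²⁺ is absent, so KulJ is active.
Ornithine is absent, so SovA is inactive.
Activator KulJ is present, so *irpZ* is transcribed.
So IrpZ is produced and active.
With repressor IrpZ bound, *cilV* is not transcribed.
So CilV is not produced.
Maltulose is absent, so FenR is inactive.
Required activator CilV is absent, so *fubG* is not transcribed.
So FubG is not produced.
With no repressor bound, *kepG* is transcribed.
So KepG is produced and active.
With repressor KepG bound, *morY* is not transcribed.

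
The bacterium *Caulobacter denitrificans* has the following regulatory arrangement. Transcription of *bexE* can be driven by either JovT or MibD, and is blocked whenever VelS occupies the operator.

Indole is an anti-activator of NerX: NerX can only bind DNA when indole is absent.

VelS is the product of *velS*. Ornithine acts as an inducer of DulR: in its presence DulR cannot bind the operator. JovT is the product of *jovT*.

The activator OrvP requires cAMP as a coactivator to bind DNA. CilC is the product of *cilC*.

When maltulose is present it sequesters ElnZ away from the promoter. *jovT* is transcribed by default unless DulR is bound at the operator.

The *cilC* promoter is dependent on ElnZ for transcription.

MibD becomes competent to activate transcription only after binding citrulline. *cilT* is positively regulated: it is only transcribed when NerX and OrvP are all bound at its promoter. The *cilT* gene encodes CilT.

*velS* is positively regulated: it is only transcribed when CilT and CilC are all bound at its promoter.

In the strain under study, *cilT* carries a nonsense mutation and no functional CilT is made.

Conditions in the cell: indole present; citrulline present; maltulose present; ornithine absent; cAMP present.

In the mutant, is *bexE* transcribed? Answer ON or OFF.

ON

Ornithine is absent, so DulR is active.
With repressor DulR bound, *jovT* is not transcribed.
So JovT is not produced.
Citrulline is present, so MibD is active.
CilT is non-functional in this strain, so it has no effect.
Maltulose is present, so ElnZ is inactive.
Required activator ElnZ is absent, so *cilC* is not transcribed.
So CilC is not produced.
Required activator CilT is absent, so *velS* is not transcribed.
So VelS is not produced.
Activator MibD is present, so *bexE* is transcribed.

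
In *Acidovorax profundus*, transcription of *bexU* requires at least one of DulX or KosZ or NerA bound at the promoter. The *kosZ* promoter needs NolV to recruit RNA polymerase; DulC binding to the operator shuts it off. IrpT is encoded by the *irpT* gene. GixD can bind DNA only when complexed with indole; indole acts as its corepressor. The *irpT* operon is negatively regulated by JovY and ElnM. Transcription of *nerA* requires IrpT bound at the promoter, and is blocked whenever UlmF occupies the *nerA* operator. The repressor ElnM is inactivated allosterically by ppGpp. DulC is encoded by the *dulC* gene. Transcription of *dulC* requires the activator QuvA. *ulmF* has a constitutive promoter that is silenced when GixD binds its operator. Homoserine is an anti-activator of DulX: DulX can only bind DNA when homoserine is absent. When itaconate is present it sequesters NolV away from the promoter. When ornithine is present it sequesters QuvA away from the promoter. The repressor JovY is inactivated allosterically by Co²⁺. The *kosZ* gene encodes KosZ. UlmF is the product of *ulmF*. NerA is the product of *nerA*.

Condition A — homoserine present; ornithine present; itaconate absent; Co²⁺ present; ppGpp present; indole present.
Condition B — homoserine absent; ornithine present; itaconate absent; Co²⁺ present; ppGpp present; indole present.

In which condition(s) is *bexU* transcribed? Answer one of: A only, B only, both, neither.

both

Condition A:
Homoserine is present, so DulX is inactive.
Ornithine is present, so QuvA is inactive.
Required activator QuvA is absent, so *dulC* is not transcribed.
So DulC is not produced.
Itaconate is absent, so NolV is active.
No repressor is bound and NolV is active, so *kosZ* is transcribed.
So KosZ is produced and active.
Co²⁺ is present, so JovY is inactive.
ppGpp is present, so ElnM is inactive.
With no repressor bound, *irpT* is transcribed.
So IrpT is produced and active.
Indole is present, so GixD is active.
With repressor GixD bound, *ulmF* is not transcribed.
So UlmF is not produced.
No repressor is bound and IrpT is active, so *nerA* is transcribed.
So NerA is produced and active.
Activator KosZ is present, so *bexU* is transcribed.
→ *bexU* is ON in A.
Condition B:
Homoserine is absent, so DulX is active.
Ornithine is present, so QuvA is inactive.
Required activator QuvA is absent, so *dulC* is not transcribed.
So DulC is not produced.
Itaconate is absent, so NolV is active.
No repressor is bound and NolV is active, so *kosZ* is transcribed.
So KosZ is produced and active.
Co²⁺ is present, so JovY is inactive.
ppGpp is present, so ElnM is inactive.
With no repressor bound, *irpT* is transcribed.
So IrpT is produced and active.
Indole is present, so GixD is active.
With repressor GixD bound, *ulmF* is not transcribed.
So UlmF is not produced.
No repressor is bound and IrpT is active, so *nerA* is transcribed.
So NerA is produced and active.
Activator DulX is present, so *bexU* is transcribed.
→ *bexU* is ON in B.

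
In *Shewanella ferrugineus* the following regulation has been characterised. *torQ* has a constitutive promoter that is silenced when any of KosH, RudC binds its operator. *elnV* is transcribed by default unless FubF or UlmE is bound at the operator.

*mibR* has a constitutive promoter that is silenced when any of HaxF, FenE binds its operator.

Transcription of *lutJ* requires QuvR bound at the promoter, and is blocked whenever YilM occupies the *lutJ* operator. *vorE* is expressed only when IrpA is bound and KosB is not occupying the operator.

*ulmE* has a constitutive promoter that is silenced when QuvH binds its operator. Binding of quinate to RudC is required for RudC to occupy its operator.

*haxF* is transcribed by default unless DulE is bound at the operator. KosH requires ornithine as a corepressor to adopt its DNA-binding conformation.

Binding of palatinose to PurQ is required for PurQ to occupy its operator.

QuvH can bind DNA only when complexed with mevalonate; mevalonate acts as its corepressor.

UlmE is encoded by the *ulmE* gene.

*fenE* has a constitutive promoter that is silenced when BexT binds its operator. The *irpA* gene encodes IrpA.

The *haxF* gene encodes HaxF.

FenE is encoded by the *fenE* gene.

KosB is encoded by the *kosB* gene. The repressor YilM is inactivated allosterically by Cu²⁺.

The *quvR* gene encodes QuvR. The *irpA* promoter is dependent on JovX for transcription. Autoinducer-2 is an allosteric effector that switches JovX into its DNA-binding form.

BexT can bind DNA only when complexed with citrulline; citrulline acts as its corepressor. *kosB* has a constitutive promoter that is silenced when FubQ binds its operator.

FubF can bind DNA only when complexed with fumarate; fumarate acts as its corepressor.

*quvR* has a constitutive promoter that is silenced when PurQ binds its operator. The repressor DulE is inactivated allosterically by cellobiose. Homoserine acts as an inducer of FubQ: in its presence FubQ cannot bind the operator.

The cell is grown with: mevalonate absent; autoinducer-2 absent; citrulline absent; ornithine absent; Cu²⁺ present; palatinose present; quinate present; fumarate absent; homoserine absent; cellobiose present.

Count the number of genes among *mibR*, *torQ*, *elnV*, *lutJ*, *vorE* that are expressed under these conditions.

0

Cellobiose is present, so DulE is inactive.
With no repressor bound, *haxF* is transcribed.
So HaxF is produced and active.
Citrulline is absent, so BexT is inactive.
With no repressor bound, *fenE* is transcribed.
So FenE is produced and active.
With repressor HaxF bound, *mibR* is not transcribed.
→ *mibR* is OFF.
Ornithine is absent, so KosH is inactive.
Quinate is present, so RudC is active.
With repressor RudC bound, *torQ* is not transcribed.
→ *torQ* is OFF.
Fumarate is absent, so FubF is inactive.
Mevalonate is absent, so QuvH is inactive.
With no repressor bound, *ulmE* is transcribed.
So UlmE is produced and active.
With repressor UlmE bound, *elnV* is not transcribed.
→ *elnV* is OFF.
Palatinose is present, so PurQ is active.
With repressor PurQ bound, *quvR* is not transcribed.
So QuvR is not produced.
Cu²⁺ is present, so YilM is inactive.
Required activator QuvR is absent, so *lutJ* is not transcribed.
→ *lutJ* is OFF.
Autoinducer-2 is absent, so JovX is inactive.
Required activator JovX is absent, so *irpA* is not transcribed.
So IrpA is not produced.
Homoserine is absent, so FubQ is active.
With repressor FubQ bound, *kosB* is not transcribed.
So KosB is not produced.
Required activator IrpA is absent, so *vorE* is not transcribed.
→ *vorE* is OFF.
0 of the 5 genes are transcribed.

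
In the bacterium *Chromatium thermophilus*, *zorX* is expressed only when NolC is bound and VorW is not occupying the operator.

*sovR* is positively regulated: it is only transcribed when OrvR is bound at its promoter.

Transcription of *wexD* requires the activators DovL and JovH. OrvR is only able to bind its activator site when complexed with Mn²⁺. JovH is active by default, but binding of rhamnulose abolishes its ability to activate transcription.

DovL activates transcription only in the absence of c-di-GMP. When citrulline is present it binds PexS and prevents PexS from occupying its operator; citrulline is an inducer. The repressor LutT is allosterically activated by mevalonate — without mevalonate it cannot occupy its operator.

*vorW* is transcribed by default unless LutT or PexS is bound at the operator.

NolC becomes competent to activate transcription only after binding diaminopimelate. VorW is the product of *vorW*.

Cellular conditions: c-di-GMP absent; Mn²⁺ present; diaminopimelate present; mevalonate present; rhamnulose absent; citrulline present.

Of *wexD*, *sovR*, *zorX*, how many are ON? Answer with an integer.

3

c-di-GMP is absent, so DovL is active.
Rhamnulose is absent, so JovH is active.
No repressor is bound and DovL and JovH are active, so *wexD* is transcribed.
→ *wexD* is ON.
Mn²⁺ is present, so OrvR is active.
No repressor is bound and OrvR is active, so *sovR* is transcribed.
→ *sovR* is ON.
Diaminopimelate is present, so NolC is active.
Mevalonate is present, so LutT is active.
Citrulline is present, so PexS is inactive.
With repressor LutT bound, *vorW* is not transcribed.
So VorW is not produced.
No repressor is bound and NolC is active, so *zorX* is transcribed.
→ *zorX* is ON.
3 of the 3 genes are transcribed.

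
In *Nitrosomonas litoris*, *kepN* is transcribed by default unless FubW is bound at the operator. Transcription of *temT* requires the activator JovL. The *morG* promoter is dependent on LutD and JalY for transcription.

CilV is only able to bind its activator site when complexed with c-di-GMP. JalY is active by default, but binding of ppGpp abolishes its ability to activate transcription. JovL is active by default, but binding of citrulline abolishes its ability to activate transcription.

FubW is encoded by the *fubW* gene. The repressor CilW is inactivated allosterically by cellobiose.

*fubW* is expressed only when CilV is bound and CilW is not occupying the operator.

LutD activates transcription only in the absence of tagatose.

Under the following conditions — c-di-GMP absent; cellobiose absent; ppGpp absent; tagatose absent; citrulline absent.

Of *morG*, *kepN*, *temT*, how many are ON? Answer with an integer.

Tagatose is absent, so LutD is active.
ppGpp is absent, so JalY is active.
No repressor is bound and LutD and JalY are active, so *morG* is transcribed.
→ *morG* is ON.
Cellobiose is absent, so CilW is active.
c-di-GMP is absent, so CilV is inactive.
With repressor CilW bound, *fubW* is not transcribed.
So FubW is not produced.
With no repressor bound, *kepN* is transcribed.
→ *kepN* is ON.
Citrulline is absent, so JovL is active.
No repressor is bound and JovL is active, so *temT* is transcribed.
→ *temT* is ON.
3 of the 3 genes are transcribed.

3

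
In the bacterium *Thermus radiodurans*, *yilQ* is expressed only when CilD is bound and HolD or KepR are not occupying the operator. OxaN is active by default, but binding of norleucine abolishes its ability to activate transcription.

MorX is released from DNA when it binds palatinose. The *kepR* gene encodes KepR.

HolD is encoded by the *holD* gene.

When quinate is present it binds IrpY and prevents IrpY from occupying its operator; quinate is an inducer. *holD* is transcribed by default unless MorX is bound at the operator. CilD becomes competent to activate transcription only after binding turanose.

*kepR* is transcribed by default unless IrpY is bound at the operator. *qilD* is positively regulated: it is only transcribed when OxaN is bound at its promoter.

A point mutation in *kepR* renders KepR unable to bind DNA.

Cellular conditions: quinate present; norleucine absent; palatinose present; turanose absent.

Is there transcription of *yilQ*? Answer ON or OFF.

Palatinose is present, so MorX is inactive.
With no repressor bound, *holD* is transcribed.
So HolD is produced and active.
KepR is non-functional in this strain, so it has no effect.
Turanose is absent, so CilD is inactive.
With repressor HolD bound, *yilQ* is not transcribed.

OFF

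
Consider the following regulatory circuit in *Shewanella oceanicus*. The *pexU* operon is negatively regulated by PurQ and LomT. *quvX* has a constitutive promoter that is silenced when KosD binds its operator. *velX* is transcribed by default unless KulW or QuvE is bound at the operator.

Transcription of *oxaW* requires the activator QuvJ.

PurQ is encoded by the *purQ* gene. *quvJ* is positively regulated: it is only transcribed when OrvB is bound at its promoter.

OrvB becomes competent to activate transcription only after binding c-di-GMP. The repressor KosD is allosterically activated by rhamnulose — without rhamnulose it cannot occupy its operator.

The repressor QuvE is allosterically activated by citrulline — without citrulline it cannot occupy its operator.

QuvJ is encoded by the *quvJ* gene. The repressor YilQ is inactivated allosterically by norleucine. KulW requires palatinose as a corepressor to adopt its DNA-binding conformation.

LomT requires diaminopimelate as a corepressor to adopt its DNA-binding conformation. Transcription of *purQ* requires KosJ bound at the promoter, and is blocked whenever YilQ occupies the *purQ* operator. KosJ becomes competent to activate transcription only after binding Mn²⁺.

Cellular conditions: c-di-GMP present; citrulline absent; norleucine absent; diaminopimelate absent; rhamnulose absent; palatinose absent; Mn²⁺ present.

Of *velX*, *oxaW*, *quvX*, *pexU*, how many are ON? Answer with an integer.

Palatinose is absent, so KulW is inactive.
Citrulline is absent, so QuvE is inactive.
With no repressor bound, *velX* is transcribed.
→ *velX* is ON.
c-di-GMP is present, so OrvB is active.
No repressor is bound and OrvB is active, so *quvJ* is transcribed.
So QuvJ is produced and active.
No repressor is bound and QuvJ is active, so *oxaW* is transcribed.
→ *oxaW* is ON.
Rhamnulose is absent, so KosD is inactive.
With no repressor bound, *quvX* is transcribed.
→ *quvX* is ON.
Norleucine is absent, so YilQ is active.
Mn²⁺ is present, so KosJ is active.
With repressor YilQ bound, *purQ* is not transcribed.
So PurQ is not produced.
Diaminopimelate is absent, so LomT is inactive.
With no repressor bound, *pexU* is transcribed.
→ *pexU* is ON.
4 of the 4 genes are transcribed.

4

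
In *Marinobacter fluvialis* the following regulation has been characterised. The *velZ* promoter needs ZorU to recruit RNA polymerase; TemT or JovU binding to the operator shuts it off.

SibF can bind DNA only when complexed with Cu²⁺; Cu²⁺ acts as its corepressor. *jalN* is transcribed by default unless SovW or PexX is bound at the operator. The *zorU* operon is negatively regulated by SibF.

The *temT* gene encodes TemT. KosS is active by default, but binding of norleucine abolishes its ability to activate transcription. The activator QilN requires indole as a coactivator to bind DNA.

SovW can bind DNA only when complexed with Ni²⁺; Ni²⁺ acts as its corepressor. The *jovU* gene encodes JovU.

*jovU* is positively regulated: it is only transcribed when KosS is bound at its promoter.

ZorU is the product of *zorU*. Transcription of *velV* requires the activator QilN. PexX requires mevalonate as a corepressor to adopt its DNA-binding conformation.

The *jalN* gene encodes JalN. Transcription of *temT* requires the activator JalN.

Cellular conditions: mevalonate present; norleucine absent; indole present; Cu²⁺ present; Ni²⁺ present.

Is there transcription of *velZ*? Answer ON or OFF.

OFF

Cu²⁺ is present, so SibF is active.
With repressor SibF bound, *zorU* is not transcribed.
So ZorU is not produced.
Ni²⁺ is present, so SovW is active.
Mevalonate is present, so PexX is active.
With repressor SovW bound, *jalN* is not transcribed.
So JalN is not produced.
Required activator JalN is absent, so *temT* is not transcribed.
So TemT is not produced.
Norleucine is absent, so KosS is active.
No repressor is bound and KosS is active, so *jovU* is transcribed.
So JovU is produced and active.
With repressor JovU bound, *velZ* is not transcribed.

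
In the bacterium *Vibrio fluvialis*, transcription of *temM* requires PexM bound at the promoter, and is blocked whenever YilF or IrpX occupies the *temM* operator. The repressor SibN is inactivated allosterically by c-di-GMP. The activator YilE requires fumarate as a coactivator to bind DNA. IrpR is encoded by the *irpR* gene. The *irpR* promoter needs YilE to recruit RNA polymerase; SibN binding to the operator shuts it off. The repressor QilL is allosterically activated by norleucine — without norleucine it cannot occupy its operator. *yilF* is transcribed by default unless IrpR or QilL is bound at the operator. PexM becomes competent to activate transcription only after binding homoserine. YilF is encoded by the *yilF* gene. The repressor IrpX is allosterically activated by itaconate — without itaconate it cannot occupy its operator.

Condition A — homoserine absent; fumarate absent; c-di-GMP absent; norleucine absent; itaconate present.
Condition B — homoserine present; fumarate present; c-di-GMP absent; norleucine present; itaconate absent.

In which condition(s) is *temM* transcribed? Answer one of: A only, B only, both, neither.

B only

Condition A:
Homoserine is absent, so PexM is inactive.
Fumarate is absent, so YilE is inactive.
c-di-GMP is absent, so SibN is active.
With repressor SibN bound, *irpR* is not transcribed.
So IrpR is not produced.
Norleucine is absent, so QilL is inactive.
With no repressor bound, *yilF* is transcribed.
So YilF is produced and active.
Itaconate is present, so IrpX is active.
With repressor YilF bound, *temM* is not transcribed.
→ *temM* is OFF in A.
Condition B:
Homoserine is present, so PexM is active.
Fumarate is present, so YilE is active.
c-di-GMP is absent, so SibN is active.
With repressor SibN bound, *irpR* is not transcribed.
So IrpR is not produced.
Norleucine is present, so QilL is active.
With repressor QilL bound, *yilF* is not transcribed.
So YilF is not produced.
Itaconate is absent, so IrpX is inactive.
No repressor is bound and PexM is active, so *temM* is transcribed.
→ *temM* is ON in B.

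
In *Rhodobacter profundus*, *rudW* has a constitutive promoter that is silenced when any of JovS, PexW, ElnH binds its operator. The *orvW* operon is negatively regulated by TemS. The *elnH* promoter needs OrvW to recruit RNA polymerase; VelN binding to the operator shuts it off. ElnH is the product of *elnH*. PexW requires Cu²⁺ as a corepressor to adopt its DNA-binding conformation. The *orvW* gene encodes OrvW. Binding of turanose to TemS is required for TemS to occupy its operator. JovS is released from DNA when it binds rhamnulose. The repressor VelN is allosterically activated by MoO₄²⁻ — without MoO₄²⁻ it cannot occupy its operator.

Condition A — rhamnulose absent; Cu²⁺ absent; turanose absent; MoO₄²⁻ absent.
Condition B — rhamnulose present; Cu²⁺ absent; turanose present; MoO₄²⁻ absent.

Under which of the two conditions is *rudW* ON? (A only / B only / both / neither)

B only

Condition A:
Rhamnulose is absent, so JovS is active.
Cu²⁺ is absent, so PexW is inactive.
Turanose is absent, so TemS is inactive.
With no repressor bound, *orvW* is transcribed.
So OrvW is produced and active.
MoO₄²⁻ is absent, so VelN is inactive.
No repressor is bound and OrvW is active, so *elnH* is transcribed.
So ElnH is produced and active.
With repressor JovS bound, *rudW* is not transcribed.
→ *rudW* is OFF in A.
Condition B:
Rhamnulose is present, so JovS is inactive.
Cu²⁺ is absent, so PexW is inactive.
Turanose is present, so TemS is active.
With repressor TemS bound, *orvW* is not transcribed.
So OrvW is not produced.
MoO₄²⁻ is absent, so VelN is inactive.
Required activator OrvW is absent, so *elnH* is not transcribed.
So ElnH is not produced.
With no repressor bound, *rudW* is transcribed.
→ *rudW* is ON in B.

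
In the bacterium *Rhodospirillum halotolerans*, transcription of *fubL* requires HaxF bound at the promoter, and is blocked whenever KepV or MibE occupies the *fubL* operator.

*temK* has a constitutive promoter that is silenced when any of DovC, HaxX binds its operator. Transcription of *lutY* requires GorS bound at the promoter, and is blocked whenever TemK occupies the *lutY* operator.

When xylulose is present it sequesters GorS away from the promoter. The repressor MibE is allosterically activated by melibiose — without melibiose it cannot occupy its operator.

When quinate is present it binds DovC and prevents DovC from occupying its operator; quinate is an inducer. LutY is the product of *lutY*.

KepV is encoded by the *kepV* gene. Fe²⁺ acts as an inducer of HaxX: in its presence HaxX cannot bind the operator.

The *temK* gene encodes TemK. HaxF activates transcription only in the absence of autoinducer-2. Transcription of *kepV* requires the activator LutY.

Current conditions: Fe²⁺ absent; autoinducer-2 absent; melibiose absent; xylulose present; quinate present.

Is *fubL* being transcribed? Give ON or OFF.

ON

Quinate is present, so DovC is inactive.
Fe²⁺ is absent, so HaxX is active.
With repressor HaxX bound, *temK* is not transcribed.
So TemK is not produced.
Xylulose is present, so GorS is inactive.
Required activator GorS is absent, so *lutY* is not transcribed.
So LutY is not produced.
Required activator LutY is absent, so *kepV* is not transcribed.
So KepV is not produced.
Melibiose is absent, so MibE is inactive.
Autoinducer-2 is absent, so HaxF is active.
No repressor is bound and HaxF is active, so *fubL* is transcribed.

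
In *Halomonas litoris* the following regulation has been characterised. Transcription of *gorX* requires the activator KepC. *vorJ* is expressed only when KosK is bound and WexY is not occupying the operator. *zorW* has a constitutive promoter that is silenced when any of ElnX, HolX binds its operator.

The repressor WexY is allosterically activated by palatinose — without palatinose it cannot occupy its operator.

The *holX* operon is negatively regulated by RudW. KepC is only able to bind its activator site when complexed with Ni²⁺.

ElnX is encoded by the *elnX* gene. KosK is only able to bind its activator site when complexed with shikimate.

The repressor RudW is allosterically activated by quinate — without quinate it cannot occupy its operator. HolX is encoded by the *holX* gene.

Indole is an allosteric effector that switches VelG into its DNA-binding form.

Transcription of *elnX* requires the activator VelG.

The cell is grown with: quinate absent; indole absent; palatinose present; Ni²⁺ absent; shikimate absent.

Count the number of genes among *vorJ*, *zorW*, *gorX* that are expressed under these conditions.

Palatinose is present, so WexY is active.
Shikimate is absent, so KosK is inactive.
With repressor WexY bound, *vorJ* is not transcribed.
→ *vorJ* is OFF.
Indole is absent, so VelG is inactive.
Required activator VelG is absent, so *elnX* is not transcribed.
So ElnX is not produced.
Quinate is absent, so RudW is inactive.
With no repressor bound, *holX* is transcribed.
So HolX is produced and active.
With repressor HolX bound, *zorW* is not transcribed.
→ *zorW* is OFF.
Ni²⁺ is absent, so KepC is inactive.
Required activator KepC is absent, so *gorX* is not transcribed.
→ *gorX* is OFF.
0 of the 3 genes are transcribed.

0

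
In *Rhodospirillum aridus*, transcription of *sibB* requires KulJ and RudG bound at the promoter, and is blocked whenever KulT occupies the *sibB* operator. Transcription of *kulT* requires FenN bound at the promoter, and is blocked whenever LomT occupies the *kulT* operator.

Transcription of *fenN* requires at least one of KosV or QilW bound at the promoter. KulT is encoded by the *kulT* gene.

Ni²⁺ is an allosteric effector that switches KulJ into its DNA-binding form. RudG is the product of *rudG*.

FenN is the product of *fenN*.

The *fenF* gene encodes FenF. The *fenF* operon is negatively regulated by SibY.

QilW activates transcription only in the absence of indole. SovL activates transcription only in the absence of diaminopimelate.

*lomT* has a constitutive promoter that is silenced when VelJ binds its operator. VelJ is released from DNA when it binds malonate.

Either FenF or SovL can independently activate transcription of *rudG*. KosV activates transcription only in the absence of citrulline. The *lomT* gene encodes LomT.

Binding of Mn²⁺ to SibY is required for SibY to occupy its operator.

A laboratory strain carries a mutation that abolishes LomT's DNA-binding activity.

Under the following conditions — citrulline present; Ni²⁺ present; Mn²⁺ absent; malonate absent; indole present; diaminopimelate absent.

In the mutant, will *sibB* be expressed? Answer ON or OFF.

ON

Ni²⁺ is present, so KulJ is active.
Citrulline is present, so KosV is inactive.
Indole is present, so QilW is inactive.
No activator is available at the *fenN* promoter, so *fenN* is not transcribed.
So FenN is not produced.
LomT is non-functional in this strain, so it has no effect.
Required activator FenN is absent, so *kulT* is not transcribed.
So KulT is not produced.
Mn²⁺ is absent, so SibY is inactive.
With no repressor bound, *fenF* is transcribed.
So FenF is produced and active.
Diaminopimelate is absent, so SovL is active.
Activator FenF is present, so *rudG* is transcribed.
So RudG is produced and active.
No repressor is bound and KulJ and RudG are active, so *sibB* is transcribed.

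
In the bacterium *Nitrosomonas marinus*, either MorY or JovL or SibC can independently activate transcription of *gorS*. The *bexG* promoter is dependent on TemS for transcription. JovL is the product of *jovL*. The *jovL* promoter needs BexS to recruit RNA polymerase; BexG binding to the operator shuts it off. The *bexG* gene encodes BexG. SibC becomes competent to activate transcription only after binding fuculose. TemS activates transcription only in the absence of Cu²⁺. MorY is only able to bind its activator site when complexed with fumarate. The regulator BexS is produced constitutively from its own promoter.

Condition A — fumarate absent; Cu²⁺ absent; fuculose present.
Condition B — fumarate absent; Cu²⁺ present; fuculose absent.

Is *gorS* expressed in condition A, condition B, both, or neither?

Condition A:
Fumarate is absent, so MorY is inactive.
BexS is produced constitutively and is active.
Cu²⁺ is absent, so TemS is active.
No repressor is bound and TemS is active, so *bexG* is transcribed.
So BexG is produced and active.
With repressor BexG bound, *jovL* is not transcribed.
So JovL is not produced.
Fuculose is present, so SibC is active.
Activator SibC is present, so *gorS* is transcribed.
→ *gorS* is ON in A.
Condition B:
Fumarate is absent, so MorY is inactive.
BexS is produced constitutively and is active.
Cu²⁺ is present, so TemS is inactive.
Required activator TemS is absent, so *bexG* is not transcribed.
So BexG is not produced.
No repressor is bound and BexS is active, so *jovL* is transcribed.
So JovL is produced and active.
Fuculose is absent, so SibC is inactive.
Activator JovL is present, so *gorS* is transcribed.
→ *gorS* is ON in B.

both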